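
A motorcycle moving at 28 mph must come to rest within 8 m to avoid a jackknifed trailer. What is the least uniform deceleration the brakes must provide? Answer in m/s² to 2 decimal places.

Required deceleration ≈ 9.79 m/s²

28 mph × 0.44704 = 12.5171 m/s.
v² = 2a·d ⇒ a = v²/(2d) = 12.5171² / (2 × 8.000) = 156.678 / 16.000 = 9.7924 m/s².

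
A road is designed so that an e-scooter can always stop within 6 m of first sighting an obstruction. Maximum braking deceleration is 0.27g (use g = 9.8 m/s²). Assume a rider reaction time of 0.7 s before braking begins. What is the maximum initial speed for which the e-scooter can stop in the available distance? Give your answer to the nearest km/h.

a = 0.27 × 9.8 = 2.646 m/s².
Stopping distance: v·t_r + v²/(2a) = 6 with t_r = 0.7 s and a = 2.646 m/s².
So v² + 3.704 v − 31.75 = 0.
Positive root: v = −a·t_r + √((a·t_r)² + 2a·d) = −1.852 + √(3.430 + 31.75) = 4.0793 m/s.
4.0793 m/s × 3.6 = 14.685 km/h.

Maximum speed ≈ 15 km/h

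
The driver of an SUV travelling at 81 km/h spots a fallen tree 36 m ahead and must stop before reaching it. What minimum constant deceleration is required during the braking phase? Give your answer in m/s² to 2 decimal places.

Required deceleration ≈ 7.03 m/s²

81 km/h ÷ 3.6 = 22.5000 m/s.
v² = 2a·d ⇒ a = v²/(2d) = 22.5000² / (2 × 36.000) = 506.250 / 72.000 = 7.0312 m/s².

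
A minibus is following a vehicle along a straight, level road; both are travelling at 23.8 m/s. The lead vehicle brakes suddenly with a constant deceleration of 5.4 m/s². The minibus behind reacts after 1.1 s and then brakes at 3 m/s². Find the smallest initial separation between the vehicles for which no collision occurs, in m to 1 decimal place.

Leader travels v²/(2a_L) = 566.440 / 10.800 = 52.448 m before stopping.
Follower covers v·t_r = 23.8000 × 1.1 = 26.180 m while reacting, then v²/(2a_F) = 566.440 / 6.000 = 94.407 m while braking, for a total of 26.180 + 94.407 = 120.587 m.
Since a_F ≤ a_L and the follower starts braking later, the follower is never slower than the leader, so the closest approach is when both have stopped.
Minimum gap = 120.587 − 52.448 = 68.139 m.

Minimum gap ≈ 68.1 m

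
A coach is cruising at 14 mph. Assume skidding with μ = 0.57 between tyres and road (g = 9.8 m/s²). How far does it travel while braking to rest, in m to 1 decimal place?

Braking distance ≈ 3.5 m

14 mph × 0.44704 = 6.2586 m/s.
a = μg = 0.57 × 9.8 = 5.586 m/s².
Braking distance = v²/(2a) = 6.2586² / (2 × 5.586) = 39.170 / 11.172 = 3.506 m.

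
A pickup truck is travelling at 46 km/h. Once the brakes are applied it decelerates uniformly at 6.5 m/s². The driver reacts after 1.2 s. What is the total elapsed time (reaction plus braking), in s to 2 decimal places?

Total time ≈ 3.17 s

46 km/h ÷ 3.6 = 12.7778 m/s.
Braking time = v/a = 12.7778 / 6.500 = 1.966 s.
Total = 1.2 + 1.966 = 3.166 s.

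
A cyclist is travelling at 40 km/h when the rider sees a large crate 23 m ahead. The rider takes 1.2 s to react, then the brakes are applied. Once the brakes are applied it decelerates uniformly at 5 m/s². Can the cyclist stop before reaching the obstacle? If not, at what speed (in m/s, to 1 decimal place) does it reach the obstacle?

40 km/h ÷ 3.6 = 11.1111 m/s.
Reaction distance = 11.1111 × 1.2 = 13.333 m.
Braking distance needed to stop: v²/(2a) = 123.457 / 10.000 = 12.346 m, so total needed = 13.333 + 12.346 = 25.679 m > 23 m — it cannot stop.
Distance remaining when braking begins: 23 − 13.333 = 9.667 m.
v² = v₀² − 2a·d = 123.457 − 2 × 5.000 × 9.667 = 26.787 m²/s².
v = √26.787 = 5.176 m/s.

No — it strikes the obstacle at 5.2 m/s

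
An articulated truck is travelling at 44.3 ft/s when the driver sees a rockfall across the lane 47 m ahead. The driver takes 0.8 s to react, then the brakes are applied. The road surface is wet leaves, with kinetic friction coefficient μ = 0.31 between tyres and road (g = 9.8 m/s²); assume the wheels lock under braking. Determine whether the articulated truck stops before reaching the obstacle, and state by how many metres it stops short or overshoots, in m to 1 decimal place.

44.3 ft/s × 0.3048 = 13.5026 m/s.
a = μg = 0.31 × 9.8 = 3.038 m/s².
Reaction distance = 13.5026 × 0.8 = 10.802 m.
Braking distance = v²/(2a) = 182.320 / 6.076 = 30.007 m.
Total stopping distance = 10.802 + 30.007 = 40.809 m, vs 47 m available — it stops with 47 − 40.809 = 6.191 m to spare.

Yes — it stops 6.2 m short of the obstacle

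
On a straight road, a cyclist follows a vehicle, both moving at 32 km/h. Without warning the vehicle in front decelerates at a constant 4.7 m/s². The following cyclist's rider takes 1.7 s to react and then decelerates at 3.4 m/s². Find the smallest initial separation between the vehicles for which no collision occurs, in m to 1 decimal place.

Minimum gap ≈ 18.3 m

32 km/h ÷ 3.6 = 8.8889 m/s.
Leader travels v²/(2a_L) = 79.013 / 9.400 = 8.406 m before stopping.
Follower covers v·t_r = 8.8889 × 1.7 = 15.111 m while reacting, then v²/(2a_F) = 79.013 / 6.800 = 11.620 m while braking, for a total of 15.111 + 11.620 = 26.731 m.
Since a_F ≤ a_L and the follower starts braking later, the follower is never slower than the leader, so the closest approach is when both have stopped.
Minimum gap = 26.731 − 8.406 = 18.325 m.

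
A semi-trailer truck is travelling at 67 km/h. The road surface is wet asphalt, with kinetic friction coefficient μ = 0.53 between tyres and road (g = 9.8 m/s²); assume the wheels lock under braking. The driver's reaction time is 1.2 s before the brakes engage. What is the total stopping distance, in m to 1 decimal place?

Total stopping distance ≈ 55.7 m

67 km/h ÷ 3.6 = 18.6111 m/s.
a = μg = 0.53 × 9.8 = 5.194 m/s².
Reaction distance = v·t_r = 18.6111 × 1.2 = 22.333 m.
Braking distance = v²/(2a) = 18.6111² / (2 × 5.194) = 346.373 / 10.388 = 33.344 m.
Total = 22.333 + 33.344 = 55.677 m.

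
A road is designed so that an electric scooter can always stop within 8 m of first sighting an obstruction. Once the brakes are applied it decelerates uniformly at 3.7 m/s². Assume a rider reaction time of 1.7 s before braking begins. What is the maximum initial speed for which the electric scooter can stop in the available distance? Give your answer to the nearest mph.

Maximum speed ≈ 8 mph

Stopping distance: v·t_r + v²/(2a) = 8 with t_r = 1.7 s and a = 3.700 m/s².
So v² + 12.580 v − 59.20 = 0.
Positive root: v = −a·t_r + √((a·t_r)² + 2a·d) = −6.290 + √(39.564 + 59.20) = 3.6480 m/s.
3.6480 m/s ÷ 0.44704 = 8.160 mph.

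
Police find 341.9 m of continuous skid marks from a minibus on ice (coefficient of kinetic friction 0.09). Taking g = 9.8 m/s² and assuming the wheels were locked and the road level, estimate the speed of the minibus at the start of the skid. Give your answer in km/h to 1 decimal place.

Deceleration a = μg = 0.09 × 9.8 = 0.882 m/s².
v = √(2a·d) = √(2 × 0.882 × 341.9) = √603.112 = 24.5583 m/s.
= 24.5583 × 3.6 = 88.410 km/h.

Initial speed ≈ 88.4 km/h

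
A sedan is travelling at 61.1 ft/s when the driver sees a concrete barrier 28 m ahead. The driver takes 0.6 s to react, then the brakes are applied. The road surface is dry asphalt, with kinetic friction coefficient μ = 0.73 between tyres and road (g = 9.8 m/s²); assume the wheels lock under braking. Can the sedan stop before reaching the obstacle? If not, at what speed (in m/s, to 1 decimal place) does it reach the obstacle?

No — it strikes the obstacle at 10.3 m/s

61.1 ft/s × 0.3048 = 18.6233 m/s.
a = μg = 0.73 × 9.8 = 7.154 m/s².
Reaction distance = 18.6233 × 0.6 = 11.174 m.
Braking distance needed to stop: v²/(2a) = 346.827 / 14.308 = 24.240 m, so total needed = 11.174 + 24.240 = 35.414 m > 28 m — it cannot stop.
Distance remaining when braking begins: 28 − 11.174 = 16.826 m.
v² = v₀² − 2a·d = 346.827 − 2 × 7.154 × 16.826 = 106.081 m²/s².
v = √106.081 = 10.300 m/s.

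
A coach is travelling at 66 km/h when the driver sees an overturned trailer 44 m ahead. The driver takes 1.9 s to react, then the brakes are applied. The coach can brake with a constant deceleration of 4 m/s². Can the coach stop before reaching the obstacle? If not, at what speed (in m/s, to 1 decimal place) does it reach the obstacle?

66 km/h ÷ 3.6 = 18.3333 m/s.
Reaction distance = 18.3333 × 1.9 = 34.833 m.
Braking distance needed to stop: v²/(2a) = 336.110 / 8.000 = 42.014 m, so total needed = 34.833 + 42.014 = 76.847 m > 44 m — it cannot stop.
Distance remaining when braking begins: 44 − 34.833 = 9.167 m.
v² = v₀² − 2a·d = 336.110 − 2 × 4.000 × 9.167 = 262.774 m²/s².
v = √262.774 = 16.210 m/s.

No — it strikes the obstacle at 16.2 m/s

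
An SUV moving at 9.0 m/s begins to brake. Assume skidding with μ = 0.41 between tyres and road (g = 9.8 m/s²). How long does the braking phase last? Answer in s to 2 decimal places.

Braking time ≈ 2.24 s

a = μg = 0.41 × 9.8 = 4.018 m/s².
Braking time = v/a = 9.0000 / 4.018 = 2.240 s.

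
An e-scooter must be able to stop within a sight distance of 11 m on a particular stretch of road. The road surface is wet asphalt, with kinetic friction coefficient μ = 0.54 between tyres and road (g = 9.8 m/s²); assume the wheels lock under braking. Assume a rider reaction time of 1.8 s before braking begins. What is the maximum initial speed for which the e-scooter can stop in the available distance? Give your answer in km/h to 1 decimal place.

a = μg = 0.54 × 9.8 = 5.292 m/s².
Stopping distance: v·t_r + v²/(2a) = 11 with t_r = 1.8 s and a = 5.292 m/s².
So v² + 19.051 v − 116.42 = 0.
Positive root: v = −a·t_r + √((a·t_r)² + 2a·d) = −9.526 + √(90.745 + 116.42) = 4.8672 m/s.
4.8672 m/s × 3.6 = 17.522 km/h.

Maximum speed ≈ 17.5 km/h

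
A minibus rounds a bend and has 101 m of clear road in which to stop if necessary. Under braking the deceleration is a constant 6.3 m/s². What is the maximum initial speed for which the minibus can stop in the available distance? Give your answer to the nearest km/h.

v²/(2a) = d ⇒ v = √(2 × 6.300 × 101) = √1272.60 = 35.6735 m/s.
35.6735 m/s × 3.6 = 128.425 km/h.

Maximum speed ≈ 128 km/h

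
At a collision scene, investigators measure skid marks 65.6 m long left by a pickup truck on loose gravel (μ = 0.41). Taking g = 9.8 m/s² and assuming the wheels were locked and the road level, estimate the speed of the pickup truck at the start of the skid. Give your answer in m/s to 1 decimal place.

Initial speed ≈ 23.0 m/s

Deceleration a = μg = 0.41 × 9.8 = 4.018 m/s².
v = √(2a·d) = √(2 × 4.018 × 65.6) = √527.162 = 22.9600 m/s.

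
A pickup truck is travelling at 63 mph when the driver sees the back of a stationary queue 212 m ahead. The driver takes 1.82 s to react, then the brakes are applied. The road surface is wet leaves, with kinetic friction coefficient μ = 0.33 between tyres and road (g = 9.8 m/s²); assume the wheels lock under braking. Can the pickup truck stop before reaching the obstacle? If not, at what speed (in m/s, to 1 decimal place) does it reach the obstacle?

Yes — it stops about 38.1 m short of the obstacle, so it never reaches it

63 mph × 0.44704 = 28.1635 m/s.
a = μg = 0.33 × 9.8 = 3.234 m/s².
Reaction distance = 28.1635 × 1.82 = 51.258 m.
Braking distance = v²/(2a) = 793.183 / 6.468 = 122.632 m.
Total stopping distance = 51.258 + 122.632 = 173.890 m, vs 212 m available — it stops with 212 − 173.890 = 38.110 m to spare.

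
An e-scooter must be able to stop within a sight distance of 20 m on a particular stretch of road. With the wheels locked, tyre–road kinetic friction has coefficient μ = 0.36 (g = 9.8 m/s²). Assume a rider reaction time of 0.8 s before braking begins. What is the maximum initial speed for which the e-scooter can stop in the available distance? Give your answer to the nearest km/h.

a = μg = 0.36 × 9.8 = 3.528 m/s².
Stopping distance: v·t_r + v²/(2a) = 20 with t_r = 0.8 s and a = 3.528 m/s².
So v² + 5.645 v − 141.12 = 0.
Positive root: v = −a·t_r + √((a·t_r)² + 2a·d) = −2.822 + √(7.964 + 141.12) = 9.3880 m/s.
9.3880 m/s × 3.6 = 33.797 km/h.

Maximum speed ≈ 34 km/h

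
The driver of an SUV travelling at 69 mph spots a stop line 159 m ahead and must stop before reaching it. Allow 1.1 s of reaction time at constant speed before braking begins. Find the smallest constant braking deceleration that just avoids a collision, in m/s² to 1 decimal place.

Required deceleration ≈ 3.8 m/s²

69 mph × 0.44704 = 30.8458 m/s.
Distance covered during reaction = 30.8458 × 1.1 = 33.930 m.
Distance available for braking: 159 − 33.930 = 125.070 m.
v² = 2a·d ⇒ a = v²/(2d) = 30.8458² / (2 × 125.070) = 951.463 / 250.140 = 3.8037 m/s².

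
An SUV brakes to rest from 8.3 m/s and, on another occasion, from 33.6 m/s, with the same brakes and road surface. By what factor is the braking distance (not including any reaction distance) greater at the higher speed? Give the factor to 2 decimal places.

Factor ≈ 16.39

Braking distance d = v²/(2a), so with a fixed, d ∝ v².
Factor = (33.6/8.3)² = 4.0482² = 16.3879.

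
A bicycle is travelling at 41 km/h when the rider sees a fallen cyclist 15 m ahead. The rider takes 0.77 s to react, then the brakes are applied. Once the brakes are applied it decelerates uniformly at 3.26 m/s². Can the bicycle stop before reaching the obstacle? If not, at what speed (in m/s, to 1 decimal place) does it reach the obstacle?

No — it strikes the obstacle at 9.4 m/s

41 km/h ÷ 3.6 = 11.3889 m/s.
Reaction distance = 11.3889 × 0.77 = 8.769 m.
Braking distance needed to stop: v²/(2a) = 129.707 / 6.520 = 19.894 m, so total needed = 8.769 + 19.894 = 28.663 m > 15 m — it cannot stop.
Distance remaining when braking begins: 15 − 8.769 = 6.231 m.
v² = v₀² − 2a·d = 129.707 − 2 × 3.260 × 6.231 = 89.081 m²/s².
v = √89.081 = 9.438 m/s.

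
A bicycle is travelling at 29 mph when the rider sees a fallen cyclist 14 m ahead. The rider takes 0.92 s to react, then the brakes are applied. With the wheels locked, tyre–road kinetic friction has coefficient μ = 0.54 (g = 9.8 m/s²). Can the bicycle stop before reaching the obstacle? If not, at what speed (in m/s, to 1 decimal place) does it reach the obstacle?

29 mph × 0.44704 = 12.9642 m/s.
a = μg = 0.54 × 9.8 = 5.292 m/s².
Reaction distance = 12.9642 × 0.92 = 11.927 m.
Braking distance needed to stop: v²/(2a) = 168.070 / 10.584 = 15.880 m, so total needed = 11.927 + 15.880 = 27.807 m > 14 m — it cannot stop.
Distance remaining when braking begins: 14 − 11.927 = 2.073 m.
v² = v₀² − 2a·d = 168.070 − 2 × 5.292 × 2.073 = 146.129 m²/s².
v = √146.129 = 12.088 m/s.

No — it strikes the obstacle at 12.1 m/s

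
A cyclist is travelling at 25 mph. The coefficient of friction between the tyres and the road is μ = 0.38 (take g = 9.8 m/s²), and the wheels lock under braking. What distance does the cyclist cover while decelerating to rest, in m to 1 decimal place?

Braking distance ≈ 16.8 m

25 mph × 0.44704 = 11.1760 m/s.
a = μg = 0.38 × 9.8 = 3.724 m/s².
Braking distance = v²/(2a) = 11.1760² / (2 × 3.724) = 124.903 / 7.448 = 16.770 m.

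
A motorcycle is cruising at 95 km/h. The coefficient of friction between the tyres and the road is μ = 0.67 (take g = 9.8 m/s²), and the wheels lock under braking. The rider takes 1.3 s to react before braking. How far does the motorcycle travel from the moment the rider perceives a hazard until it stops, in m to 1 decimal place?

Total stopping distance ≈ 87.3 m

95 km/h ÷ 3.6 = 26.3889 m/s.
a = μg = 0.67 × 9.8 = 6.566 m/s².
Reaction distance = v·t_r = 26.3889 × 1.3 = 34.306 m.
Braking distance = v²/(2a) = 26.3889² / (2 × 6.566) = 696.374 / 13.132 = 53.029 m.
Total = 34.306 + 53.029 = 87.335 m.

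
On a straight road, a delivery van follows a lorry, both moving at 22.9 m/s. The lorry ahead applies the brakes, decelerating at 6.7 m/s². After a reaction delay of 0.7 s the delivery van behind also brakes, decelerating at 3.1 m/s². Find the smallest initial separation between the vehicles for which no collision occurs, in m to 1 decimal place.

Leader travels v²/(2a_L) = 524.410 / 13.400 = 39.135 m before stopping.
Follower covers v·t_r = 22.9000 × 0.7 = 16.030 m while reacting, then v²/(2a_F) = 524.410 / 6.200 = 84.582 m while braking, for a total of 16.030 + 84.582 = 100.612 m.
Since a_F ≤ a_L and the follower starts braking later, the follower is never slower than the leader, so the closest approach is when both have stopped.
Minimum gap = 100.612 − 39.135 = 61.477 m.

Minimum gap ≈ 61.5 m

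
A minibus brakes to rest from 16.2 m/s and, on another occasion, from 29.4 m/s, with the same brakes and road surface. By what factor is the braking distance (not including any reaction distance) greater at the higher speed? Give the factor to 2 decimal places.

Factor ≈ 3.29

Braking distance d = v²/(2a), so with a fixed, d ∝ v².
Factor = (29.4/16.2)² = 1.8148² = 3.2935.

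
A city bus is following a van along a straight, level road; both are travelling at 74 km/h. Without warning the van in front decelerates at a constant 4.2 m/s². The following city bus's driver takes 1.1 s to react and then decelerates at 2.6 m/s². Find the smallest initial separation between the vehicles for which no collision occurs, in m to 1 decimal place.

74 km/h ÷ 3.6 = 20.5556 m/s.
Leader travels v²/(2a_L) = 422.533 / 8.400 = 50.302 m before stopping.
Follower covers v·t_r = 20.5556 × 1.1 = 22.611 m while reacting, then v²/(2a_F) = 422.533 / 5.200 = 81.256 m while braking, for a total of 22.611 + 81.256 = 103.867 m.
Since a_F ≤ a_L and the follower starts braking later, the follower is never slower than the leader, so the closest approach is when both have stopped.
Minimum gap = 103.867 − 50.302 = 53.565 m.

Minimum gap ≈ 53.6 m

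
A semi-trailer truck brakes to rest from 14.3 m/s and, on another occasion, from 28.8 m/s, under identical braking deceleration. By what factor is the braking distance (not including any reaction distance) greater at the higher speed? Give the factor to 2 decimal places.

Factor ≈ 4.06

Braking distance d = v²/(2a), so with a fixed, d ∝ v².
Factor = (28.8/14.3)² = 2.0140² = 4.0562.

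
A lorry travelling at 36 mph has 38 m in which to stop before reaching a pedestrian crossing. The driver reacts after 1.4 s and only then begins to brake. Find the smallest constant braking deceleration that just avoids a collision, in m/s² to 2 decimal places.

36 mph × 0.44704 = 16.0934 m/s.
Distance covered during reaction = 16.0934 × 1.4 = 22.531 m.
Distance available for braking: 38 − 22.531 = 15.469 m.
v² = 2a·d ⇒ a = v²/(2d) = 16.0934² / (2 × 15.469) = 258.998 / 30.938 = 8.3715 m/s².

Required deceleration ≈ 8.37 m/s²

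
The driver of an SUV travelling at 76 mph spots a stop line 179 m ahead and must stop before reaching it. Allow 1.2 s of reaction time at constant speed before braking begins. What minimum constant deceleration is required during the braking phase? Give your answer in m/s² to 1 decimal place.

Required deceleration ≈ 4.2 m/s²

76 mph × 0.44704 = 33.9750 m/s.
Distance covered during reaction = 33.9750 × 1.2 = 40.770 m.
Distance available for braking: 179 − 40.770 = 138.230 m.
v² = 2a·d ⇒ a = v²/(2d) = 33.9750² / (2 × 138.230) = 1154.301 / 276.460 = 4.1753 m/s².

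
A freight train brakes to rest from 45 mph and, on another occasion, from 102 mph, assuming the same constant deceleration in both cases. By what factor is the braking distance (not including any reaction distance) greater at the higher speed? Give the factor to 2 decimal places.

Braking distance d = v²/(2a), so with a fixed, d ∝ v².
Factor = (102/45)² = 2.2667² = 5.1379.

Factor ≈ 5.14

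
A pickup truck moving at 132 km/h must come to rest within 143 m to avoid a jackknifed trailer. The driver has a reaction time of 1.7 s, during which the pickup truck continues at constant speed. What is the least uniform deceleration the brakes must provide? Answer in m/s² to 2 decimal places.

Required deceleration ≈ 8.33 m/s²

132 km/h ÷ 3.6 = 36.6667 m/s.
Distance covered during reaction = 36.6667 × 1.7 = 62.333 m.
Distance available for braking: 143 − 62.333 = 80.667 m.
v² = 2a·d ⇒ a = v²/(2d) = 36.6667² / (2 × 80.667) = 1344.447 / 161.334 = 8.3333 m/s².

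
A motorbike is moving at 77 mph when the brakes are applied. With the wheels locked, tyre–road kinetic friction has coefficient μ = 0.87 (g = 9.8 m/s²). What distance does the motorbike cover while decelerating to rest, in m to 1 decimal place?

Braking distance ≈ 69.5 m

77 mph × 0.44704 = 34.4221 m/s.
a = μg = 0.87 × 9.8 = 8.526 m/s².
Braking distance = v²/(2a) = 34.4221² / (2 × 8.526) = 1184.881 / 17.052 = 69.486 m.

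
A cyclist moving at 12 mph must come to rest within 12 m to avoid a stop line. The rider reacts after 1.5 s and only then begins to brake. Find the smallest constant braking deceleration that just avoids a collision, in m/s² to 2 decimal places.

12 mph × 0.44704 = 5.3645 m/s.
Distance covered during reaction = 5.3645 × 1.5 = 8.047 m.
Distance available for braking: 12 − 8.047 = 3.953 m.
v² = 2a·d ⇒ a = v²/(2d) = 5.3645² / (2 × 3.953) = 28.778 / 7.906 = 3.6400 m/s².

Required deceleration ≈ 3.64 m/s²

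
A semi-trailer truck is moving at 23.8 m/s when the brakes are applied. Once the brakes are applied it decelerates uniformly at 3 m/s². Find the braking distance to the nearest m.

Braking distance ≈ 94 m

Braking distance = v²/(2a) = 23.8000² / (2 × 3.000) = 566.440 / 6.000 = 94.407 m.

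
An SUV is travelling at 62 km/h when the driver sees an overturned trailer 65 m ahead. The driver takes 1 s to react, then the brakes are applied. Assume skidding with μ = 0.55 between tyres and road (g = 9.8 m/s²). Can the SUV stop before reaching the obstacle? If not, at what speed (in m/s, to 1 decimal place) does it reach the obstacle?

62 km/h ÷ 3.6 = 17.2222 m/s.
a = μg = 0.55 × 9.8 = 5.390 m/s².
Reaction distance = 17.2222 × 1 = 17.222 m.
Braking distance = v²/(2a) = 296.604 / 10.780 = 27.514 m.
Total stopping distance = 17.222 + 27.514 = 44.736 m, vs 65 m available — it stops with 65 − 44.736 = 20.264 m to spare.

Yes — it stops about 20.3 m short of the obstacle, so it never reaches it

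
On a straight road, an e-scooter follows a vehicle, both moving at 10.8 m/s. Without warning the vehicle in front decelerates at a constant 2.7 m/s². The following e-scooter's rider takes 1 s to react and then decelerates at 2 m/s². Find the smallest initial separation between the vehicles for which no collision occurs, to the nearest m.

Leader travels v²/(2a_L) = 116.640 / 5.400 = 21.600 m before stopping.
Follower covers v·t_r = 10.8000 × 1 = 10.800 m while reacting, then v²/(2a_F) = 116.640 / 4.000 = 29.160 m while braking, for a total of 10.800 + 29.160 = 39.960 m.
Since a_F ≤ a_L and the follower starts braking later, the follower is never slower than the leader, so the closest approach is when both have stopped.
Minimum gap = 39.960 − 21.600 = 18.360 m.

Minimum gap ≈ 18 m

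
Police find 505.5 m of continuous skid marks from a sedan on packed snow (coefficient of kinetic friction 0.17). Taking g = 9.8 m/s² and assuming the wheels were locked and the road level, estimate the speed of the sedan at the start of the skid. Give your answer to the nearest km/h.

Deceleration a = μg = 0.17 × 9.8 = 1.666 m/s².
v = √(2a·d) = √(2 × 1.666 × 505.5) = √1684.326 = 41.0405 m/s.
= 41.0405 × 3.6 = 147.746 km/h.

Initial speed ≈ 148 km/h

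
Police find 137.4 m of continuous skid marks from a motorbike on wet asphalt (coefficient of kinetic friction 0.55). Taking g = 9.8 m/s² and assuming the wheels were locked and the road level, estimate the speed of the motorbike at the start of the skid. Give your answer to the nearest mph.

Deceleration a = μg = 0.55 × 9.8 = 5.390 m/s².
v = √(2a·d) = √(2 × 5.390 × 137.4) = √1481.172 = 38.4860 m/s.
= 38.4860 ÷ 0.44704 = 86.091 mph.

Initial speed ≈ 86 mph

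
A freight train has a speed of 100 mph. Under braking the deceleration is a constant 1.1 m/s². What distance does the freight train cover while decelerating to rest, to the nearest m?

Braking distance ≈ 908 m

100 mph × 0.44704 = 44.7040 m/s.
Braking distance = v²/(2a) = 44.7040² / (2 × 1.100) = 1998.448 / 2.200 = 908.385 m.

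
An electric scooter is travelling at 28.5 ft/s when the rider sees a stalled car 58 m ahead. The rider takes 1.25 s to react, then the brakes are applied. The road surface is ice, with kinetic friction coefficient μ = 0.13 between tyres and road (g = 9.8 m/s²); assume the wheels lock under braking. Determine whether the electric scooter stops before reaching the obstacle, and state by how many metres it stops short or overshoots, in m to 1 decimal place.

Yes — it stops 17.5 m short of the obstacle

28.5 ft/s × 0.3048 = 8.6868 m/s.
a = μg = 0.13 × 9.8 = 1.274 m/s².
Reaction distance = 8.6868 × 1.25 = 10.858 m.
Braking distance = v²/(2a) = 75.460 / 2.548 = 29.615 m.
Total stopping distance = 10.858 + 29.615 = 40.473 m, vs 58 m available — it stops with 58 − 40.473 = 17.527 m to spare.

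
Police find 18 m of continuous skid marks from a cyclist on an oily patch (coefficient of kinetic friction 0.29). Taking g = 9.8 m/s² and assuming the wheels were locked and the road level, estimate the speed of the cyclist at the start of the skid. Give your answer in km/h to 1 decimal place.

Deceleration a = μg = 0.29 × 9.8 = 2.842 m/s².
v = √(2a·d) = √(2 × 2.842 × 18) = √102.312 = 10.1149 m/s.
= 10.1149 × 3.6 = 36.414 km/h.

Initial speed ≈ 36.4 km/h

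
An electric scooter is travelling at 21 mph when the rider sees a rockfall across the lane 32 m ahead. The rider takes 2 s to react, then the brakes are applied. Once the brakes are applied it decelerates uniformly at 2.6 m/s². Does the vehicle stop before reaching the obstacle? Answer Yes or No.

No

21 mph × 0.44704 = 9.3878 m/s.
Reaction distance = 9.3878 × 2 = 18.776 m.
Braking distance = v²/(2a) = 88.131 / 5.200 = 16.948 m.
Total stopping distance = 18.776 + 16.948 = 35.724 m, vs 32 m available — it cannot stop in time and overshoots by 35.724 − 32 = 3.724 m.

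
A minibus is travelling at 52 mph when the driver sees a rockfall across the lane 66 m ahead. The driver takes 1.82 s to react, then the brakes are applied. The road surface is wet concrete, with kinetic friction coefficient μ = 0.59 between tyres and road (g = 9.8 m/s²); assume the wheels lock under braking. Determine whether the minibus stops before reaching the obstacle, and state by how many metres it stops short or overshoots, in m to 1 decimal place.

52 mph × 0.44704 = 23.2461 m/s.
a = μg = 0.59 × 9.8 = 5.782 m/s².
Reaction distance = 23.2461 × 1.82 = 42.308 m.
Braking distance = v²/(2a) = 540.381 / 11.564 = 46.730 m.
Total stopping distance = 42.308 + 46.730 = 89.038 m, vs 66 m available — it cannot stop in time and overshoots by 89.038 − 66 = 23.038 m.

No — it overshoots by 23.0 m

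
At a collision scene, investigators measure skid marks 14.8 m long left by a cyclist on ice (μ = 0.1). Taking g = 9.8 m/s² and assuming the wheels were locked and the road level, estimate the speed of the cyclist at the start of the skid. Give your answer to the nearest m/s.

Initial speed ≈ 5 m/s

Deceleration a = μg = 0.1 × 9.8 = 0.980 m/s².
v = √(2a·d) = √(2 × 0.980 × 14.8) = √29.008 = 5.3859 m/s.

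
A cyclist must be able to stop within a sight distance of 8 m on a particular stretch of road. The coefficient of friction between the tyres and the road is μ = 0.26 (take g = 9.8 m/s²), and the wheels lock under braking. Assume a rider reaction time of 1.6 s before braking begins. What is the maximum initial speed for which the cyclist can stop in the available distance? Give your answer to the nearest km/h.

Maximum speed ≈ 13 km/h

a = μg = 0.26 × 9.8 = 2.548 m/s².
Stopping distance: v·t_r + v²/(2a) = 8 with t_r = 1.6 s and a = 2.548 m/s².
So v² + 8.154 v − 40.77 = 0.
Positive root: v = −a·t_r + √((a·t_r)² + 2a·d) = −4.077 + √(16.622 + 40.77) = 3.4988 m/s.
3.4988 m/s × 3.6 = 12.596 km/h.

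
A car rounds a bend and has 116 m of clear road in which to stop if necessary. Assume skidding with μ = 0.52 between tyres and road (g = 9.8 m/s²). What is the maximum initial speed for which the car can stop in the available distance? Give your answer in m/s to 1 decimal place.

Maximum speed ≈ 34.4 m/s

a = μg = 0.52 × 9.8 = 5.096 m/s².
v²/(2a) = d ⇒ v = √(2 × 5.096 × 116) = √1182.27 = 34.3842 m/s.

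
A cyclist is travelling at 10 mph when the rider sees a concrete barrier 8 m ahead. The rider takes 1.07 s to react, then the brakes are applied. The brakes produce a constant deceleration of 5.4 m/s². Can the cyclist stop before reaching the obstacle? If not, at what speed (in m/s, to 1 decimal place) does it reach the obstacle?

Yes — it stops about 1.4 m short of the obstacle, so it never reaches it

10 mph × 0.44704 = 4.4704 m/s.
Reaction distance = 4.4704 × 1.07 = 4.783 m.
Braking distance = v²/(2a) = 19.984 / 10.800 = 1.850 m.
Total stopping distance = 4.783 + 1.850 = 6.633 m, vs 8 m available — it stops with 8 − 6.633 = 1.367 m to spare.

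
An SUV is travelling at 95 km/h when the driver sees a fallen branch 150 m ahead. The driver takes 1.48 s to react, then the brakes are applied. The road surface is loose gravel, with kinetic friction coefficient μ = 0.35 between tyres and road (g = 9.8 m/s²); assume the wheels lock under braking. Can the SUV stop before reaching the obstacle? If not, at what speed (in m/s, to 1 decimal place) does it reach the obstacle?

Yes — it stops about 9.4 m short of the obstacle, so it never reaches it

95 km/h ÷ 3.6 = 26.3889 m/s.
a = μg = 0.35 × 9.8 = 3.430 m/s².
Reaction distance = 26.3889 × 1.48 = 39.056 m.
Braking distance = v²/(2a) = 696.374 / 6.860 = 101.512 m.
Total stopping distance = 39.056 + 101.512 = 140.568 m, vs 150 m available — it stops with 150 − 140.568 = 9.432 m to spare.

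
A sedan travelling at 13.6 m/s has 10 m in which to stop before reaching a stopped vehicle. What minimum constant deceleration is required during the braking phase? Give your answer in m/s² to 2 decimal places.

Required deceleration ≈ 9.25 m/s²

v² = 2a·d ⇒ a = v²/(2d) = 13.6000² / (2 × 10.000) = 184.960 / 20.000 = 9.2480 m/s².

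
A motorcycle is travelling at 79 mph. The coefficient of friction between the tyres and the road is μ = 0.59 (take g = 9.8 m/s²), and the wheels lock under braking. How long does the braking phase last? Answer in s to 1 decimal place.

Braking time ≈ 6.1 s

79 mph × 0.44704 = 35.3162 m/s.
a = μg = 0.59 × 9.8 = 5.782 m/s².
Braking time = v/a = 35.3162 / 5.782 = 6.108 s.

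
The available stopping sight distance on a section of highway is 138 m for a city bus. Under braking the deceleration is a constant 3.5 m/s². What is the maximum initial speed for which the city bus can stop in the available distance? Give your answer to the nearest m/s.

v²/(2a) = d ⇒ v = √(2 × 3.500 × 138) = √966.00 = 31.0805 m/s.

Maximum speed ≈ 31 m/s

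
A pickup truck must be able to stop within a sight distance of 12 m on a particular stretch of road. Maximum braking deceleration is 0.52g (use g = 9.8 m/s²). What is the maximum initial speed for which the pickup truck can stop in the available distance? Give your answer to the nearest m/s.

Maximum speed ≈ 11 m/s

a = 0.52 × 9.8 = 5.096 m/s².
v²/(2a) = d ⇒ v = √(2 × 5.096 × 12) = √122.30 = 11.0589 m/s.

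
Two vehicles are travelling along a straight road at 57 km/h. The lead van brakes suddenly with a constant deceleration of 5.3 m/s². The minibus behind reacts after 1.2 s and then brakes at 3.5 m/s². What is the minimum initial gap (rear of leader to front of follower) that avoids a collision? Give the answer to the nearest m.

57 km/h ÷ 3.6 = 15.8333 m/s.
Leader travels v²/(2a_L) = 250.693 / 10.600 = 23.650 m before stopping.
Follower covers v·t_r = 15.8333 × 1.2 = 19.000 m while reacting, then v²/(2a_F) = 250.693 / 7.000 = 35.813 m while braking, for a total of 19.000 + 35.813 = 54.813 m.
Since a_F ≤ a_L and the follower starts braking later, the follower is never slower than the leader, so the closest approach is when both have stopped.
Minimum gap = 54.813 − 23.650 = 31.163 m.

Minimum gap ≈ 31 m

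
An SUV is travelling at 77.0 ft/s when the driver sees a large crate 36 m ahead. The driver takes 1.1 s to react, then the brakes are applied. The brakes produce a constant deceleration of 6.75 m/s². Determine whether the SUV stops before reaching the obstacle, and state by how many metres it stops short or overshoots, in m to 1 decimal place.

77 ft/s × 0.3048 = 23.4696 m/s.
Reaction distance = 23.4696 × 1.1 = 25.817 m.
Braking distance = v²/(2a) = 550.822 / 13.500 = 40.802 m.
Total stopping distance = 25.817 + 40.802 = 66.619 m, vs 36 m available — it cannot stop in time and overshoots by 66.619 − 36 = 30.619 m.

No — it overshoots by 30.6 m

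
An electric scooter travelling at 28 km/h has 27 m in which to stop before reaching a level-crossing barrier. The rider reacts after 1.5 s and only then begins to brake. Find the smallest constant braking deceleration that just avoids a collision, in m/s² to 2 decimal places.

28 km/h ÷ 3.6 = 7.7778 m/s.
Distance covered during reaction = 7.7778 × 1.5 = 11.667 m.
Distance available for braking: 27 − 11.667 = 15.333 m.
v² = 2a·d ⇒ a = v²/(2d) = 7.7778² / (2 × 15.333) = 60.494 / 30.666 = 1.9727 m/s².

Required deceleration ≈ 1.97 m/s²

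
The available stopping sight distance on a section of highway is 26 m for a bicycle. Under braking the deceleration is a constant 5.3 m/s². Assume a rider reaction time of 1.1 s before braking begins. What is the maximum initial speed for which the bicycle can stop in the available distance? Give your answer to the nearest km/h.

Maximum speed ≈ 42 km/h

Stopping distance: v·t_r + v²/(2a) = 26 with t_r = 1.1 s and a = 5.300 m/s².
So v² + 11.660 v − 275.60 = 0.
Positive root: v = −a·t_r + √((a·t_r)² + 2a·d) = −5.830 + √(33.989 + 275.60) = 11.7651 m/s.
11.7651 m/s × 3.6 = 42.354 km/h.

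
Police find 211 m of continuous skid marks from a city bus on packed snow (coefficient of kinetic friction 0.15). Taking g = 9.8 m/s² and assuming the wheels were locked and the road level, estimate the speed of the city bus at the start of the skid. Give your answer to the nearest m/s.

Deceleration a = μg = 0.15 × 9.8 = 1.470 m/s².
v = √(2a·d) = √(2 × 1.470 × 211) = √620.340 = 24.9066 m/s.

Initial speed ≈ 25 m/s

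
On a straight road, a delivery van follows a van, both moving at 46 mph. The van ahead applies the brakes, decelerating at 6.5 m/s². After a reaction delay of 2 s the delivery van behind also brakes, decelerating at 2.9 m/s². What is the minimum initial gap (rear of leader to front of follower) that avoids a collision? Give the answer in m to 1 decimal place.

Minimum gap ≈ 81.5 m

46 mph × 0.44704 = 20.5638 m/s.
Leader travels v²/(2a_L) = 422.870 / 13.000 = 32.528 m before stopping.
Follower covers v·t_r = 20.5638 × 2 = 41.128 m while reacting, then v²/(2a_F) = 422.870 / 5.800 = 72.909 m while braking, for a total of 41.128 + 72.909 = 114.037 m.
Since a_F ≤ a_L and the follower starts braking later, the follower is never slower than the leader, so the closest approach is when both have stopped.
Minimum gap = 114.037 − 32.528 = 81.509 m.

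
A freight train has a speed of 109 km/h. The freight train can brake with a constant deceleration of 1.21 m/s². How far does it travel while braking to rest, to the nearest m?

109 km/h ÷ 3.6 = 30.2778 m/s.
Braking distance = v²/(2a) = 30.2778² / (2 × 1.210) = 916.745 / 2.420 = 378.820 m.

Braking distance ≈ 379 m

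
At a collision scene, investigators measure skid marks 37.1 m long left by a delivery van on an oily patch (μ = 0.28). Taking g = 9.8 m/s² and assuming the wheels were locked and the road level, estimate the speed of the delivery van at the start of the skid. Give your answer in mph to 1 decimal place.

Initial speed ≈ 31.9 mph

Deceleration a = μg = 0.28 × 9.8 = 2.744 m/s².
v = √(2a·d) = √(2 × 2.744 × 37.1) = √203.605 = 14.2690 m/s.
= 14.2690 ÷ 0.44704 = 31.919 mph.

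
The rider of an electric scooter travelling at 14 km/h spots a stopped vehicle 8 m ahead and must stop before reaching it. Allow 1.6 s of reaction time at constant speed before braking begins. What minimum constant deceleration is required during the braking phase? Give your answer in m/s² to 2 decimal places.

14 km/h ÷ 3.6 = 3.8889 m/s.
Distance covered during reaction = 3.8889 × 1.6 = 6.222 m.
Distance available for braking: 8 − 6.222 = 1.778 m.
v² = 2a·d ⇒ a = v²/(2d) = 3.8889² / (2 × 1.778) = 15.124 / 3.556 = 4.2531 m/s².

Required deceleration ≈ 4.25 m/s²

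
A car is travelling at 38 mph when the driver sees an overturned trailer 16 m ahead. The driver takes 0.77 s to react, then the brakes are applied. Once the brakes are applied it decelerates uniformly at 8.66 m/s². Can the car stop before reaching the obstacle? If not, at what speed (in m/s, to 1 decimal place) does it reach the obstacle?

38 mph × 0.44704 = 16.9875 m/s.
Reaction distance = 16.9875 × 0.77 = 13.080 m.
Braking distance needed to stop: v²/(2a) = 288.575 / 17.320 = 16.661 m, so total needed = 13.080 + 16.661 = 29.741 m > 16 m — it cannot stop.
Distance remaining when braking begins: 16 − 13.080 = 2.920 m.
v² = v₀² − 2a·d = 288.575 − 2 × 8.660 × 2.920 = 238.001 m²/s².
v = √238.001 = 15.427 m/s.

No — it strikes the obstacle at 15.4 m/s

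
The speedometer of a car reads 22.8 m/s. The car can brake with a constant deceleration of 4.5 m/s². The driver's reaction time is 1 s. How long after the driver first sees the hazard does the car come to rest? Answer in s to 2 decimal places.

Total time ≈ 6.07 s

Braking time = v/a = 22.8000 / 4.500 = 5.067 s.
Total = 1 + 5.067 = 6.067 s.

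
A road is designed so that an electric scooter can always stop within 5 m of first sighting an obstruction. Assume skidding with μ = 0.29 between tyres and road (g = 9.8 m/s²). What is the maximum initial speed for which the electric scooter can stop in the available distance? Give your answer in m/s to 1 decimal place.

a = μg = 0.29 × 9.8 = 2.842 m/s².
v²/(2a) = d ⇒ v = √(2 × 2.842 × 5) = √28.42 = 5.3310 m/s.

Maximum speed ≈ 5.3 m/s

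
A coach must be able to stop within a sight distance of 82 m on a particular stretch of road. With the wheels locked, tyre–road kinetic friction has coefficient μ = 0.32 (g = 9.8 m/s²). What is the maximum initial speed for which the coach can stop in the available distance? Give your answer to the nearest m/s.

Maximum speed ≈ 23 m/s

a = μg = 0.32 × 9.8 = 3.136 m/s².
v²/(2a) = d ⇒ v = √(2 × 3.136 × 82) = √514.30 = 22.6782 m/s.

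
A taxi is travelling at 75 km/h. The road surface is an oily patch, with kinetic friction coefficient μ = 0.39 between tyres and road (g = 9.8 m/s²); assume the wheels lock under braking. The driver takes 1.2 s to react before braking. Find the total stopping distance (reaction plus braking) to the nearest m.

Total stopping distance ≈ 82 m

75 km/h ÷ 3.6 = 20.8333 m/s.
a = μg = 0.39 × 9.8 = 3.822 m/s².
Reaction distance = v·t_r = 20.8333 × 1.2 = 25.000 m.
Braking distance = v²/(2a) = 20.8333² / (2 × 3.822) = 434.026 / 7.644 = 56.780 m.
Total = 25.000 + 56.780 = 81.780 m.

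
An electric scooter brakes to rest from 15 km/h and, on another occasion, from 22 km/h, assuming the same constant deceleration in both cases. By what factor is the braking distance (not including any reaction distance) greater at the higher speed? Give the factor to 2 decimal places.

Braking distance d = v²/(2a), so with a fixed, d ∝ v².
Factor = (22/15)² = 1.4667² = 2.1512.

Factor ≈ 2.15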